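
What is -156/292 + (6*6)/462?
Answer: -2565/5621 ≈ -0.45632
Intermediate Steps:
-156/292 + (6*6)/462 = -156*1/292 + 36*(1/462) = -39/73 + 6/77 = -2565/5621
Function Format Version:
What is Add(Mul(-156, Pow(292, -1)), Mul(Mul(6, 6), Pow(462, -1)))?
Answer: Rational(-2565, 5621) ≈ -0.45632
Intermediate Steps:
Add(Mul(-156, Pow(292, -1)), Mul(Mul(6, 6), Pow(462, -1))) = Add(Mul(-156, Rational(1, 292)), Mul(36, Rational(1, 462))) = Add(Rational(-39, 73), Rational(6, 77)) = Rational(-2565, 5621)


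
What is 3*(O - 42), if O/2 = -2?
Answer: -138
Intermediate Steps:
O = -4 (O = 2*(-2) = -4)
3*(O - 42) = 3*(-4 - 42) = 3*(-46) = -138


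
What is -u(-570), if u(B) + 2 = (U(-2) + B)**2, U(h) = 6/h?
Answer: -328327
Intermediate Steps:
u(B) = -2 + (-3 + B)**2 (u(B) = -2 + (6/(-2) + B)**2 = -2 + (6*(-1/2) + B)**2 = -2 + (-3 + B)**2)
-u(-570) = -(-2 + (-3 - 570)**2) = -(-2 + (-573)**2) = -(-2 + 328329) = -1*328327 = -328327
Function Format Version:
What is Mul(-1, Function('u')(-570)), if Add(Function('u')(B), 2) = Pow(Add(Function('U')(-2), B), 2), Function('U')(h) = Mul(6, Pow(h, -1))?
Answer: -328327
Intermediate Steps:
Function('u')(B) = Add(-2, Pow(Add(-3, B), 2)) (Function('u')(B) = Add(-2, Pow(Add(Mul(6, Pow(-2, -1)), B), 2)) = Add(-2, Pow(Add(Mul(6, Rational(-1, 2)), B), 2)) = Add(-2, Pow(Add(-3, B), 2)))
Mul(-1, Function('u')(-570)) = Mul(-1, Add(-2, Pow(Add(-3, -570), 2))) = Mul(-1, Add(-2, Pow(-573, 2))) = Mul(-1, Add(-2, 328329)) = Mul(-1, 328327) = -328327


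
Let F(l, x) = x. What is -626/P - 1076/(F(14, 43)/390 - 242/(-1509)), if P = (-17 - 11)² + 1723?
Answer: -529208086154/133094123 ≈ -3976.2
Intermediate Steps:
P = 2507 (P = (-28)² + 1723 = 784 + 1723 = 2507)
-626/P - 1076/(F(14, 43)/390 - 242/(-1509)) = -626/2507 - 1076/(43/390 - 242/(-1509)) = -626*1/2507 - 1076/(43*(1/390) - 242*(-1/1509)) = -626/2507 - 1076/(43/390 + 242/1509) = -626/2507 - 1076/53089/196170 = -626/2507 - 1076*196170/53089 = -626/2507 - 211078920/53089 = -529208086154/133094123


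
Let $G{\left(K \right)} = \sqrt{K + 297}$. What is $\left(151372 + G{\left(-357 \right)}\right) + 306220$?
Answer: $457592 + 2 i \sqrt{15} \approx 4.5759 \cdot 10^{5} + 7.746 i$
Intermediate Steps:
$G{\left(K \right)} = \sqrt{297 + K}$
$\left(151372 + G{\left(-357 \right)}\right) + 306220 = \left(151372 + \sqrt{297 - 357}\right) + 306220 = \left(151372 + \sqrt{-60}\right) + 306220 = \left(151372 + 2 i \sqrt{15}\right) + 306220 = 457592 + 2 i \sqrt{15}$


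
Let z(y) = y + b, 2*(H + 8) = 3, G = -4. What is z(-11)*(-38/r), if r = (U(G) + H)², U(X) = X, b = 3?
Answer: 1216/441 ≈ 2.7574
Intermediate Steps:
H = -13/2 (H = -8 + (½)*3 = -8 + 3/2 = -13/2 ≈ -6.5000)
z(y) = 3 + y (z(y) = y + 3 = 3 + y)
r = 441/4 (r = (-4 - 13/2)² = (-21/2)² = 441/4 ≈ 110.25)
z(-11)*(-38/r) = (3 - 11)*(-38/441/4) = -(-304)*4/441 = -8*(-152/441) = 1216/441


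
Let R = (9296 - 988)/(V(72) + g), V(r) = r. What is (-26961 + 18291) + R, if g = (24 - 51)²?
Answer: -6936362/801 ≈ -8659.6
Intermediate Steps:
g = 729 (g = (-27)² = 729)
R = 8308/801 (R = (9296 - 988)/(72 + 729) = 8308/801 ≈ 10.372)
(-26961 + 18291) + R = (-26961 + 18291) + 8308/801 = -8670 + 8308/801 = -6936362/801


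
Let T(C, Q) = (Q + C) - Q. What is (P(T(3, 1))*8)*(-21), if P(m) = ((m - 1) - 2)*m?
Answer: 0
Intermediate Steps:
T(C, Q) = C (T(C, Q) = (C + Q) - Q = C)
P(m) = m*(-3 + m) (P(m) = ((-1 + m) - 2)*m = (-3 + m)*m = m*(-3 + m))
(P(T(3, 1))*8)*(-21) = ((3*(-3 + 3))*8)*(-21) = ((3*0)*8)*(-21) = (0*8)*(-21) = 0*(-21) = 0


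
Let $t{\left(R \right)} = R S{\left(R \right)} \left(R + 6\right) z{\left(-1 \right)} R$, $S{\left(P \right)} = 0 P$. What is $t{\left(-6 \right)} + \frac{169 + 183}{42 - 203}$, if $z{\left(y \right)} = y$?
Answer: $- \frac{352}{161} \approx -2.1863$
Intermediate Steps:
$S{\left(P \right)} = 0$
$t{\left(R \right)} = 0$ ($t{\left(R \right)} = R 0 \left(R + 6\right) \left(-1\right) R = 0 \left(6 + R\right) \left(-1\right) R = 0 \left(-6 - R\right) R = 0 R \left(-6 - R\right) = 0$)
$t{\left(-6 \right)} + \frac{169 + 183}{42 - 203} = 0 + \frac{169 + 183}{42 - 203} = 0 + \frac{352}{-161} = 0 + 352 \left(- \frac{1}{161}\right) = 0 - \frac{352}{161} = - \frac{352}{161}$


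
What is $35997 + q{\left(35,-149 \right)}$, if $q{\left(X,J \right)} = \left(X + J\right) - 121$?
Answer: $35762$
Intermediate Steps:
$q{\left(X,J \right)} = -121 + J + X$ ($q{\left(X,J \right)} = \left(J + X\right) - 121 = -121 + J + X$)
$35997 + q{\left(35,-149 \right)} = 35997 - 235 = 35762$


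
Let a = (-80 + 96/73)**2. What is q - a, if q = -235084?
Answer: -1285756172/5329 ≈ -2.4128e+5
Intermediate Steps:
a = 32993536/5329 (a = (-80 + 96*(1/73))**2 = (-80 + 96/73)**2 = (-5744/73)**2 = 32993536/5329 ≈ 6191.3)
q - a = -235084 - 1*32993536/5329 = -235084 - 32993536/5329 = -1285756172/5329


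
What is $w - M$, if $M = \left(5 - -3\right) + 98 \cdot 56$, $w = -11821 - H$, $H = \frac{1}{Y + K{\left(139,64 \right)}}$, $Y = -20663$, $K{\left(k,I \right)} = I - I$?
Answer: $- \frac{357821170}{20663} \approx -17317.0$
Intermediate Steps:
$K{\left(k,I \right)} = 0$
$H = - \frac{1}{20663}$ ($H = \frac{1}{-20663 + 0} = \frac{1}{-20663} = - \frac{1}{20663} \approx -4.8396 \cdot 10^{-5}$)
$w = - \frac{244257322}{20663}$ ($w = -11821 - - \frac{1}{20663} = -11821 + \frac{1}{20663} = - \frac{244257322}{20663} \approx -11821.0$)
$M = 5496$ ($M = \left(5 + 3\right) + 5488 = 8 + 5488 = 5496$)
$w - M = - \frac{244257322}{20663} - 5496 = - \frac{357821170}{20663}$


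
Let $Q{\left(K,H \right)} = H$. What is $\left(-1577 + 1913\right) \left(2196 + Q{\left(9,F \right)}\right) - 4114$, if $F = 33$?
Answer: $744830$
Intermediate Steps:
$\left(-1577 + 1913\right) \left(2196 + Q{\left(9,F \right)}\right) - 4114 = \left(-1577 + 1913\right) \left(2196 + 33\right) - 4114 = 336 \cdot 2229 - 4114 = 748944 - 4114 = 744830$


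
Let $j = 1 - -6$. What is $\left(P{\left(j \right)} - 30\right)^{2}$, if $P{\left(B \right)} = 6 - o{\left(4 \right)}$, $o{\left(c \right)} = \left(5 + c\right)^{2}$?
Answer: $11025$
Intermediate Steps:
$j = 7$ ($j = 1 + 6 = 7$)
$P{\left(B \right)} = -75$ ($P{\left(B \right)} = 6 - \left(5 + 4\right)^{2} = 6 - 9^{2} = 6 - 81 = -75$)
$\left(P{\left(j \right)} - 30\right)^{2} = \left(-75 - 30\right)^{2} = \left(-105\right)^{2} = 11025$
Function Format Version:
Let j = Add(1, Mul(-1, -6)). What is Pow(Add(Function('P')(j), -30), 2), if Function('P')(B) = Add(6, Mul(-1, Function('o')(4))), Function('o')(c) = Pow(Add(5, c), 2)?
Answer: 11025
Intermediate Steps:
j = 7 (j = Add(1, 6) = 7)
Function('P')(B) = -75 (Function('P')(B) = Add(6, Mul(-1, Pow(Add(5, 4), 2))) = Add(6, Mul(-1, Pow(9, 2))) = Add(6, Mul(-1, 81)) = Add(6, -81) = -75)
Pow(Add(Function('P')(j), -30), 2) = Pow(Add(-75, -30), 2) = Pow(-105, 2) = 11025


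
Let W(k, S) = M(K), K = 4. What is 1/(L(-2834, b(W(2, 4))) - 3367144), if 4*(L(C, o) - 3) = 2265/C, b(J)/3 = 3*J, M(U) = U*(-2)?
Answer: -11336/38169912641 ≈ -2.9699e-7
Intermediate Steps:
M(U) = -2*U
W(k, S) = -8 (W(k, S) = -2*4 = -8)
b(J) = 9*J (b(J) = 3*(3*J) = 9*J)
L(C, o) = 3 + 2265/(4*C) (L(C, o) = 3 + (2265/C)/4 = 3 + 2265/(4*C))
1/(L(-2834, b(W(2, 4))) - 3367144) = 1/((3 + (2265/4)/(-2834)) - 3367144) = 1/((3 + (2265/4)*(-1/2834)) - 3367144) = 1/((3 - 2265/11336) - 3367144) = 1/(31743/11336 - 3367144) = 1/(-38169912641/11336) = -11336/38169912641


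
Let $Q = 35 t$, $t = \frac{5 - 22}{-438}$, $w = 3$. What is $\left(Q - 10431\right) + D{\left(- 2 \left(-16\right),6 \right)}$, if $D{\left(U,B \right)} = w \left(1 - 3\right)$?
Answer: $- \frac{4570811}{438} \approx -10436.0$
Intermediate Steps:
$D{\left(U,B \right)} = -6$ ($D{\left(U,B \right)} = 3 \left(1 - 3\right) = 3 \left(-2\right) = -6$)
$t = \frac{17}{438}$ ($t = \left(5 - 22\right) \left(- \frac{1}{438}\right) = \left(-17\right) \left(- \frac{1}{438}\right) = \frac{17}{438} \approx 0.038813$)
$Q = \frac{595}{438}$ ($Q = 35 \cdot \frac{17}{438} = \frac{595}{438} \approx 1.3584$)
$\left(Q - 10431\right) + D{\left(- 2 \left(-16\right),6 \right)} = \left(\frac{595}{438} - 10431\right) - 6 = - \frac{4568183}{438} - 6 = - \frac{4570811}{438}$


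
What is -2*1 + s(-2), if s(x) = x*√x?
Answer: -2 - 2*I*√2 ≈ -2.0 - 2.8284*I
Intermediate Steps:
s(x) = x^(3/2)
-2*1 + s(-2) = -2*1 + (-2)^(3/2) = -2 - 2*I*√2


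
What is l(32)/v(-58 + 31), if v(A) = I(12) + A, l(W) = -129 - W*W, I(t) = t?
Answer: 1153/15 ≈ 76.867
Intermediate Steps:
l(W) = -129 - W²
v(A) = 12 + A
l(32)/v(-58 + 31) = (-129 - 1*32²)/(12 + (-58 + 31)) = (-129 - 1*1024)/(12 - 27) = (-129 - 1024)/(-15) = -1153*(-1/15) = 1153/15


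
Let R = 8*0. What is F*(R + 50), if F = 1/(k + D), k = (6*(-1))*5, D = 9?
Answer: -50/21 ≈ -2.3810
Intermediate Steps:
R = 0
k = -30 (k = -6*5 = -30)
F = -1/21 (F = 1/(-30 + 9) = 1/(-21) = -1/21 ≈ -0.047619)
F*(R + 50) = -(0 + 50)/21 = -1/21*50 = -50/21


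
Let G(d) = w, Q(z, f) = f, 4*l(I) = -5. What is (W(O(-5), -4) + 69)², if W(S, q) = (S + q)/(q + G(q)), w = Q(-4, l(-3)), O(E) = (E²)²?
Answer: 119025/49 ≈ 2429.1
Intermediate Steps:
l(I) = -5/4 (l(I) = (¼)*(-5) = -5/4)
O(E) = E⁴
w = -5/4 ≈ -1.2500
G(d) = -5/4
W(S, q) = (S + q)/(-5/4 + q) (W(S, q) = (S + q)/(q - 5/4) = (S + q)/(-5/4 + q))
(W(O(-5), -4) + 69)² = (4*((-5)⁴ - 4)/(-5 + 4*(-4)) + 69)² = (4*(625 - 4)/(-5 - 16) + 69)² = (4*621/(-21) + 69)² = (4*(-1/21)*621 + 69)² = (-828/7 + 69)² = (-345/7)² = 119025/49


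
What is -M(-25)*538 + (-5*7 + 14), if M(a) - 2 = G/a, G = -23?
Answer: -39799/25 ≈ -1592.0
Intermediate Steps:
M(a) = 2 - 23/a
-M(-25)*538 + (-5*7 + 14) = -(2 - 23/(-25))*538 + (-5*7 + 14) = -(2 - 23*(-1/25))*538 + (-35 + 14) = -(2 + 23/25)*538 - 21 = -1*73/25*538 - 21 = -73/25*538 - 21 = -39274/25 - 21 = -39799/25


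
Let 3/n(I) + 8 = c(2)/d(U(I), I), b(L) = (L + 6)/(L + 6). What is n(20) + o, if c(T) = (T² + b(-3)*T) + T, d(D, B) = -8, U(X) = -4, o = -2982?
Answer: -8947/3 ≈ -2982.3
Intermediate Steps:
b(L) = 1 (b(L) = (6 + L)/(6 + L) = 1)
c(T) = T² + 2*T (c(T) = (T² + 1*T) + T = (T² + T) + T = (T + T²) + T = T² + 2*T)
n(I) = -⅓ (n(I) = 3/(-8 + (2*(2 + 2))/(-8)) = 3/(-8 + (2*4)*(-⅛)) = 3/(-8 + 8*(-⅛)) = 3/(-8 - 1) = 3/(-9) = 3*(-⅑) = -⅓)
n(20) + o = -⅓ - 2982 = -8947/3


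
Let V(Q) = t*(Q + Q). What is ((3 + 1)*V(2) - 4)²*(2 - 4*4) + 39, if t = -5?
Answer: -98745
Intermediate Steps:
V(Q) = -10*Q (V(Q) = -5*(Q + Q) = -10*Q)
((3 + 1)*V(2) - 4)²*(2 - 4*4) + 39 = ((3 + 1)*(-10*2) - 4)²*(2 - 4*4) + 39 = (4*(-20) - 4)²*(2 - 16) + 39 = (-80 - 4)²*(-14) + 39 = (-84)²*(-14) + 39 = 7056*(-14) + 39 = -98784 + 39 = -98745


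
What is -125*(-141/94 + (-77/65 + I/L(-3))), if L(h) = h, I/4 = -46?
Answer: -571825/78 ≈ -7331.1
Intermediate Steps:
I = -184 (I = 4*(-46) = -184)
-125*(-141/94 + (-77/65 + I/L(-3))) = -125*(-141/94 + (-77/65 - 184/(-3))) = -125*(-141*1/94 + (-77*1/65 - 184*(-⅓))) = -125*(-3/2 + (-77/65 + 184/3)) = -125*(-3/2 + 11729/195) = -125*22873/390 = -571825/78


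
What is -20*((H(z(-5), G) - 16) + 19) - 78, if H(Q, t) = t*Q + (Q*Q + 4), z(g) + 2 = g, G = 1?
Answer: -1058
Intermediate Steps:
z(g) = -2 + g
H(Q, t) = 4 + Q² + Q*t (H(Q, t) = Q*t + (Q² + 4) = Q*t + (4 + Q²) = 4 + Q² + Q*t)
-20*((H(z(-5), G) - 16) + 19) - 78 = -20*(((4 + (-2 - 5)² + (-2 - 5)*1) - 16) + 19) - 78 = -20*(((4 + (-7)² - 7*1) - 16) + 19) - 78 = -20*(((4 + 49 - 7) - 16) + 19) - 78 = -20*((46 - 16) + 19) - 78 = -20*(30 + 19) - 78 = -20*49 - 78 = -980 - 78 = -1058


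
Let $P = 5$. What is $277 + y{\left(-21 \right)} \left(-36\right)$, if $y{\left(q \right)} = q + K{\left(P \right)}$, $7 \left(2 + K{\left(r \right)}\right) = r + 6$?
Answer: $\frac{7339}{7} \approx 1048.4$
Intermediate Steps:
$K{\left(r \right)} = - \frac{8}{7} + \frac{r}{7}$ ($K{\left(r \right)} = -2 + \frac{r + 6}{7} = -2 + \frac{6 + r}{7} = -2 + \left(\frac{6}{7} + \frac{r}{7}\right) = - \frac{8}{7} + \frac{r}{7}$)
$y{\left(q \right)} = - \frac{3}{7} + q$ ($y{\left(q \right)} = q + \left(- \frac{8}{7} + \frac{1}{7} \cdot 5\right) = q + \left(- \frac{8}{7} + \frac{5}{7}\right) = q - \frac{3}{7} = - \frac{3}{7} + q$)
$277 + y{\left(-21 \right)} \left(-36\right) = 277 + \left(- \frac{3}{7} - 21\right) \left(-36\right) = 277 - - \frac{5400}{7} = 277 + \frac{5400}{7} = \frac{7339}{7}$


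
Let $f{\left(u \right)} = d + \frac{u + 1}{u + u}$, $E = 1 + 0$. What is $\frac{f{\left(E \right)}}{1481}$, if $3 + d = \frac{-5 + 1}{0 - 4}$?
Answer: $- \frac{1}{1481} \approx -0.00067522$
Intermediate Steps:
$d = -2$ ($d = -3 + \frac{-5 + 1}{0 - 4} = -3 - \frac{4}{-4} = -3 - -1 = -3 + 1 = -2$)
$E = 1$
$f{\left(u \right)} = -2 + \frac{1 + u}{2 u}$ ($f{\left(u \right)} = -2 + \frac{u + 1}{u + u} = -2 + \frac{1 + u}{2 u}$)
$\frac{f{\left(E \right)}}{1481} = \frac{\frac{1}{2} \cdot 1^{-1} \left(1 - 3\right)}{1481} = \frac{1}{2} \cdot 1 \left(1 - 3\right) \frac{1}{1481} = \frac{1}{2} \cdot 1 \left(-2\right) \frac{1}{1481} = \left(-1\right) \frac{1}{1481} = - \frac{1}{1481}$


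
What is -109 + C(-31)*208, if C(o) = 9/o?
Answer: -5251/31 ≈ -169.39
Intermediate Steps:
-109 + C(-31)*208 = -109 + (9/(-31))*208 = -109 + (9*(-1/31))*208 = -109 - 9/31*208 = -109 - 1872/31 = -5251/31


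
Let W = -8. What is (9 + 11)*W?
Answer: -160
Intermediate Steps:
(9 + 11)*W = (9 + 11)*(-8) = 20*(-8) = -160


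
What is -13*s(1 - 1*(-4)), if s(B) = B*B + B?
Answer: -390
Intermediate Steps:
s(B) = B + B**2 (s(B) = B**2 + B = B + B**2)
-13*s(1 - 1*(-4)) = -13*(1 - 1*(-4))*(1 + (1 - 1*(-4))) = -13*(1 + 4)*(1 + (1 + 4)) = -65*(1 + 5) = -65*6 = -13*30 = -390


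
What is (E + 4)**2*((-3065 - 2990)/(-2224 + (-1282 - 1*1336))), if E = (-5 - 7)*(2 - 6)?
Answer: 8186360/2421 ≈ 3381.4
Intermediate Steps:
E = 48 (E = -12*(-4) = 48)
(E + 4)**2*((-3065 - 2990)/(-2224 + (-1282 - 1*1336))) = (48 + 4)**2*((-3065 - 2990)/(-2224 + (-1282 - 1*1336))) = 52**2*(-6055/(-2224 + (-1282 - 1336))) = 2704*(-6055/(-2224 - 2618)) = 2704*(-6055/(-4842)) = 2704*(-6055*(-1/4842)) = 2704*(6055/4842) = 8186360/2421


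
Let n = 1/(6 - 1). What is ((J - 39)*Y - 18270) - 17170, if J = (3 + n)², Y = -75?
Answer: -33283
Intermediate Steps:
n = ⅕ (n = 1/5 = ⅕ ≈ 0.20000)
J = 256/25 (J = (3 + ⅕)² = (16/5)² = 256/25 ≈ 10.240)
((J - 39)*Y - 18270) - 17170 = ((256/25 - 39)*(-75) - 18270) - 17170 = (-719/25*(-75) - 18270) - 17170 = (2157 - 18270) - 17170 = -16113 - 17170 = -33283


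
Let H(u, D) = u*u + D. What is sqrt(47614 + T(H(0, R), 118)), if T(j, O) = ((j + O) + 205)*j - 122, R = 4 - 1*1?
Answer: sqrt(48470) ≈ 220.16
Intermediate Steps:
R = 3 (R = 4 - 1 = 3)
H(u, D) = D + u**2 (H(u, D) = u**2 + D = D + u**2)
T(j, O) = -122 + j*(205 + O + j) (T(j, O) = ((O + j) + 205)*j - 122 = (205 + O + j)*j - 122 = j*(205 + O + j) - 122 = -122 + j*(205 + O + j))
sqrt(47614 + T(H(0, R), 118)) = sqrt(47614 + (-122 + (3 + 0**2)**2 + 205*(3 + 0**2) + 118*(3 + 0**2))) = sqrt(47614 + (-122 + (3 + 0)**2 + 205*(3 + 0) + 118*(3 + 0))) = sqrt(47614 + (-122 + 3**2 + 205*3 + 118*3)) = sqrt(47614 + (-122 + 9 + 615 + 354)) = sqrt(47614 + 856) = sqrt(48470)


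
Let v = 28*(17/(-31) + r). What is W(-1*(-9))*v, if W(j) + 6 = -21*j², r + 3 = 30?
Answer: -39192720/31 ≈ -1.2643e+6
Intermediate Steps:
r = 27 (r = -3 + 30 = 27)
W(j) = -6 - 21*j²
v = 22960/31 (v = 28*(17/(-31) + 27) = 28*(17*(-1/31) + 27) = 28*(-17/31 + 27) = 28*(820/31) = 22960/31 ≈ 740.65)
W(-1*(-9))*v = (-6 - 21*(-1*(-9))²)*(22960/31) = (-6 - 21*9²)*(22960/31) = (-6 - 21*81)*(22960/31) = (-6 - 1701)*(22960/31) = -1707*22960/31 = -39192720/31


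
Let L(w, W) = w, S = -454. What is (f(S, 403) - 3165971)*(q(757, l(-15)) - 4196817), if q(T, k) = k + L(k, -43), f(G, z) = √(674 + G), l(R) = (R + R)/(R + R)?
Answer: 13286994582365 - 8393630*√55 ≈ 1.3287e+13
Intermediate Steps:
l(R) = 1 (l(R) = (2*R)/((2*R)) = (2*R)*(1/(2*R)) = 1)
q(T, k) = 2*k (q(T, k) = k + k = 2*k)
(f(S, 403) - 3165971)*(q(757, l(-15)) - 4196817) = (√(674 - 454) - 3165971)*(2*1 - 4196817) = (√220 - 3165971)*(2 - 4196817) = (2*√55 - 3165971)*(-4196815) = (-3165971 + 2*√55)*(-4196815) = 13286994582365 - 8393630*√55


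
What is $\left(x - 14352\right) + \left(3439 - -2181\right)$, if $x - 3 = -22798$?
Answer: $-31527$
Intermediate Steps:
$x = -22795$ ($x = 3 - 22798 = -22795$)
$\left(x - 14352\right) + \left(3439 - -2181\right) = \left(-22795 - 14352\right) + \left(3439 - -2181\right) = -37147 + \left(3439 + 2181\right) = -37147 + 5620 = -31527$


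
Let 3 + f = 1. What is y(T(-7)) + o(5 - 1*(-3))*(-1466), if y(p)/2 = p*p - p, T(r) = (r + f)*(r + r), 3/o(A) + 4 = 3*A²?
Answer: 2958801/94 ≈ 31477.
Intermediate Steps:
f = -2 (f = -3 + 1 = -2)
o(A) = 3/(-4 + 3*A²)
T(r) = 2*r*(-2 + r) (T(r) = (r - 2)*(r + r) = (-2 + r)*(2*r) = 2*r*(-2 + r))
y(p) = -2*p + 2*p² (y(p) = 2*(p*p - p) = 2*(p² - p) = -2*p + 2*p²)
y(T(-7)) + o(5 - 1*(-3))*(-1466) = 2*(2*(-7)*(-2 - 7))*(-1 + 2*(-7)*(-2 - 7)) + (3/(-4 + 3*(5 - 1*(-3))²))*(-1466) = 2*(2*(-7)*(-9))*(-1 + 2*(-7)*(-9)) + (3/(-4 + 3*(5 + 3)²))*(-1466) = 2*126*(-1 + 126) + (3/(-4 + 3*8²))*(-1466) = 2*126*125 + (3/(-4 + 3*64))*(-1466) = 31500 + (3/(-4 + 192))*(-1466) = 31500 + (3/188)*(-1466) = 31500 - 2199/94 = 2958801/94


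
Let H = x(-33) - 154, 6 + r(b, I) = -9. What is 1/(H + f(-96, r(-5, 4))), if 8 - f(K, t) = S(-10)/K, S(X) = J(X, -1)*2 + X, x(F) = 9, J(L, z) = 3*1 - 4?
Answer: -8/1097 ≈ -0.0072926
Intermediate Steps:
J(L, z) = -1 (J(L, z) = 3 - 4 = -1)
r(b, I) = -15 (r(b, I) = -6 - 9 = -15)
S(X) = -2 + X (S(X) = -1*2 + X = -2 + X)
H = -145 (H = 9 - 154 = -145)
f(K, t) = 8 + 12/K (f(K, t) = 8 - (-2 - 10)/K = 8 - (-12)/K = 8 + 12/K)
1/(H + f(-96, r(-5, 4))) = 1/(-145 + (8 + 12/(-96))) = 1/(-145 + (8 + 12*(-1/96))) = 1/(-145 + (8 - 1/8)) = 1/(-145 + 63/8) = 1/(-1097/8) = -8/1097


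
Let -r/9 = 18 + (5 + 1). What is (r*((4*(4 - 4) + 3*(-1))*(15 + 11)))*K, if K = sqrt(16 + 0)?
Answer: 67392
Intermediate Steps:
r = -216 (r = -9*(18 + (5 + 1)) = -9*(18 + 6) = -9*24 = -216)
K = 4 (K = sqrt(16) = 4)
(r*((4*(4 - 4) + 3*(-1))*(15 + 11)))*K = -216*(4*(4 - 4) + 3*(-1))*(15 + 11)*4 = -216*(4*0 - 3)*26*4 = -216*(0 - 3)*26*4 = -(-648)*26*4 = -216*(-78)*4 = 16848*4 = 67392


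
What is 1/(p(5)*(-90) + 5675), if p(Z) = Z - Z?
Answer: 1/5675 ≈ 0.00017621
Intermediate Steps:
p(Z) = 0
1/(p(5)*(-90) + 5675) = 1/(0*(-90) + 5675) = 1/(0 + 5675) = 1/5675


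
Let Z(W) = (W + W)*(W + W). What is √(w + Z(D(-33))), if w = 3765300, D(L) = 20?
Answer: 10*√37669 ≈ 1940.8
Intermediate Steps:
Z(W) = 4*W² (Z(W) = (2*W)*(2*W) = 4*W²)
√(w + Z(D(-33))) = √(3765300 + 4*20²) = √(3765300 + 4*400) = √(3765300 + 1600) = √3766900 = 10*√37669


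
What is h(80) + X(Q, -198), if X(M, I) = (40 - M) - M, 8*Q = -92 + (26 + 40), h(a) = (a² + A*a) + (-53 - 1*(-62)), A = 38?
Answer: 18991/2 ≈ 9495.5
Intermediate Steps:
h(a) = 9 + a² + 38*a (h(a) = (a² + 38*a) + (-53 - 1*(-62)) = (a² + 38*a) + (-53 + 62) = (a² + 38*a) + 9 = 9 + a² + 38*a)
Q = -13/4 (Q = (-92 + (26 + 40))/8 = (-92 + 66)/8 = (⅛)*(-26) = -13/4 ≈ -3.2500)
X(M, I) = 40 - 2*M
h(80) + X(Q, -198) = (9 + 80² + 38*80) + (40 - 2*(-13/4)) = (9 + 6400 + 3040) + (40 + 13/2) = 9449 + 93/2 = 18991/2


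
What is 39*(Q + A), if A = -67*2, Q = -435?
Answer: -22191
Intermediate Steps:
A = -134
39*(Q + A) = 39*(-435 - 134) = 39*(-569) = -22191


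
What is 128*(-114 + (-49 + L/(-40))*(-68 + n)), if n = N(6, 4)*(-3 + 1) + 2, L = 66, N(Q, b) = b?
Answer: 2325824/5 ≈ 4.6517e+5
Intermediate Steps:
n = -6 (n = 4*(-3 + 1) + 2 = 4*(-2) + 2 = -8 + 2 = -6)
128*(-114 + (-49 + L/(-40))*(-68 + n)) = 128*(-114 + (-49 + 66/(-40))*(-68 - 6)) = 128*(-114 + (-49 + 66*(-1/40))*(-74)) = 128*(-114 + (-49 - 33/20)*(-74)) = 128*(-114 - 1013/20*(-74)) = 128*(-114 + 37481/10) = 128*(36341/10) = 2325824/5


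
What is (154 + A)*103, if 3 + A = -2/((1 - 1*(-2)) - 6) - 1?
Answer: 46556/3 ≈ 15519.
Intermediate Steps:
A = -10/3 (A = -3 + (-2/((1 - 1*(-2)) - 6) - 1) = -3 + (-2/((1 + 2) - 6) - 1) = -3 + (-2/(3 - 6) - 1) = -3 + (-2/(-3) - 1) = -3 + (-2*(-1/3) - 1) = -3 + (2/3 - 1) = -3 - 1/3 = -10/3 ≈ -3.3333)
(154 + A)*103 = (154 - 10/3)*103 = (452/3)*103 = 46556/3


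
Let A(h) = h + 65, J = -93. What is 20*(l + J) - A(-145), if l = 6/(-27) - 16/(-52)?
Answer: -208060/117 ≈ -1778.3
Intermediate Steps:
l = 10/117 (l = 6*(-1/27) - 16*(-1/52) = -2/9 + 4/13 = 10/117 ≈ 0.085470)
A(h) = 65 + h
20*(l + J) - A(-145) = 20*(10/117 - 93) - (65 - 145) = 20*(-10871/117) - 1*(-80) = -217420/117 + 80 = -208060/117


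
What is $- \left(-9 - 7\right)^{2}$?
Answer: $-256$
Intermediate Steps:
$- \left(-9 - 7\right)^{2} = - \left(-16\right)^{2} = \left(-1\right) 256 = -256$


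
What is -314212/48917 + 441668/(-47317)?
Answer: -36472642760/2314605689 ≈ -15.758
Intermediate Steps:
-314212/48917 + 441668/(-47317) = -314212*1/48917 + 441668*(-1/47317) = -314212/48917 - 441668/47317 = -36472642760/2314605689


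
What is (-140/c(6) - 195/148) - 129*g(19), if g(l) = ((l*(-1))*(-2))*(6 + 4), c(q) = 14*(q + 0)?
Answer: -21766205/444 ≈ -49023.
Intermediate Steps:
c(q) = 14*q
g(l) = 20*l (g(l) = (-l*(-2))*10 = (2*l)*10 = 20*l)
(-140/c(6) - 195/148) - 129*g(19) = (-140/(14*6) - 195/148) - 2580*19 = (-140/84 - 195*1/148) - 129*380 = (-140*1/84 - 195/148) - 49020 = (-5/3 - 195/148) - 49020 = -1325/444 - 49020 = -21766205/444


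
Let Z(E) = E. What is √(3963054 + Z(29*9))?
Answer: √3963315 ≈ 1990.8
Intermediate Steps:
√(3963054 + Z(29*9)) = √(3963054 + 29*9) = √(3963054 + 261) = √3963315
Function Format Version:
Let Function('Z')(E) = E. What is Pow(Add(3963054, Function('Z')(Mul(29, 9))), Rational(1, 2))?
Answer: Pow(3963315, Rational(1, 2)) ≈ 1990.8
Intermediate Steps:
Pow(Add(3963054, Function('Z')(Mul(29, 9))), Rational(1, 2)) = Pow(Add(3963054, Mul(29, 9)), Rational(1, 2)) = Pow(Add(3963054, 261), Rational(1, 2)) = Pow(3963315, Rational(1, 2))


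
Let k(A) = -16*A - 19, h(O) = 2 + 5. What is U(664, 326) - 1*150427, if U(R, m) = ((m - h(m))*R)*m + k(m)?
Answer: 68896354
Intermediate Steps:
h(O) = 7
k(A) = -19 - 16*A
U(R, m) = -19 - 16*m + R*m*(-7 + m) (U(R, m) = ((m - 1*7)*R)*m + (-19 - 16*m) = ((m - 7)*R)*m + (-19 - 16*m) = ((-7 + m)*R)*m + (-19 - 16*m) = (R*(-7 + m))*m + (-19 - 16*m) = R*m*(-7 + m) + (-19 - 16*m) = -19 - 16*m + R*m*(-7 + m))
U(664, 326) - 1*150427 = (-19 - 16*326 + 664*326² - 7*664*326) - 1*150427 = (-19 - 5216 + 664*106276 - 1515248) - 150427 = (-19 - 5216 + 70567264 - 1515248) - 150427 = 69046781 - 150427 = 68896354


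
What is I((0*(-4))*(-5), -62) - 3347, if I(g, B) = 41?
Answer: -3306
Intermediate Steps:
I((0*(-4))*(-5), -62) - 3347 = 41 - 3347 = -3306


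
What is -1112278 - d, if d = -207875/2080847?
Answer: -2314480131591/2080847 ≈ -1.1123e+6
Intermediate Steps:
d = -207875/2080847 (d = -207875*1/2080847 = -207875/2080847 ≈ -0.099899)
-1112278 - d = -1112278 - 1*(-207875/2080847) = -1112278 + 207875/2080847 = -2314480131591/2080847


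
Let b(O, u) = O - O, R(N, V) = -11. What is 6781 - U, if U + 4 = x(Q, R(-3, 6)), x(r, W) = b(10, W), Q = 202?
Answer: 6785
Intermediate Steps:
b(O, u) = 0
x(r, W) = 0
U = -4 (U = -4 + 0 = -4)
6781 - U = 6781 - 1*(-4) = 6781 + 4 = 6785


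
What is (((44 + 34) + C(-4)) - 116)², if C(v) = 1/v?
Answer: 23409/16 ≈ 1463.1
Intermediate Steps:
C(v) = 1/v
(((44 + 34) + C(-4)) - 116)² = (((44 + 34) + 1/(-4)) - 116)² = ((78 - ¼) - 116)² = (311/4 - 116)² = (-153/4)² = 23409/16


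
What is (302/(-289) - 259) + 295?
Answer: 10102/289 ≈ 34.955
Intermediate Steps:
(302/(-289) - 259) + 295 = (302*(-1/289) - 259) + 295 = (-302/289 - 259) + 295 = -75153/289 + 295 = 10102/289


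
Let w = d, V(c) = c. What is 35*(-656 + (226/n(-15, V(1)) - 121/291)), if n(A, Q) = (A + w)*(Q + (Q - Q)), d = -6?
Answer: -6795205/291 ≈ -23351.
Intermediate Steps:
w = -6
n(A, Q) = Q*(-6 + A) (n(A, Q) = (A - 6)*(Q + (Q - Q)) = (-6 + A)*(Q + 0) = (-6 + A)*Q = Q*(-6 + A))
35*(-656 + (226/n(-15, V(1)) - 121/291)) = 35*(-656 + (226/((1*(-6 - 15))) - 121/291)) = 35*(-656 + (226/((1*(-21))) - 121*1/291)) = 35*(-656 + (226/(-21) - 121/291)) = 35*(-656 + (226*(-1/21) - 121/291)) = 35*(-656 + (-226/21 - 121/291)) = 35*(-656 - 22769/2037) = 35*(-1359041/2037) = -6795205/291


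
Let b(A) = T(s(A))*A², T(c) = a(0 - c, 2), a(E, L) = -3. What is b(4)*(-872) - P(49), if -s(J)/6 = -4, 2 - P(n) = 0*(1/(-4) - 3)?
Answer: 41854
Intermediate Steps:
P(n) = 2 (P(n) = 2 - 0*(1/(-4) - 3) = 2 - 0*(-¼ - 3) = 2 - 0*(-13)/4 = 2 - 1*0 = 2 + 0 = 2)
s(J) = 24 (s(J) = -6*(-4) = 24)
T(c) = -3
b(A) = -3*A²
b(4)*(-872) - P(49) = -3*4²*(-872) - 1*2 = -3*16*(-872) - 2 = -48*(-872) - 2 = 41856 - 2 = 41854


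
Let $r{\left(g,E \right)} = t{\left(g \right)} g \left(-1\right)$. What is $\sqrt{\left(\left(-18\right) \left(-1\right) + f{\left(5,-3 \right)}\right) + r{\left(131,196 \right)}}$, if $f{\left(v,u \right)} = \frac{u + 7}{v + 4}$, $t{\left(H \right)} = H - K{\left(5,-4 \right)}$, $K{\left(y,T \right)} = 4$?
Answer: $\frac{i \sqrt{149567}}{3} \approx 128.91 i$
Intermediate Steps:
$t{\left(H \right)} = -4 + H$ ($t{\left(H \right)} = H - 4 = -4 + H$)
$r{\left(g,E \right)} = - g \left(-4 + g\right)$ ($r{\left(g,E \right)} = \left(-4 + g\right) g \left(-1\right) = \left(-4 + g\right) \left(- g\right) = - g \left(-4 + g\right)$)
$f{\left(v,u \right)} = \frac{7 + u}{4 + v}$
$\sqrt{\left(\left(-18\right) \left(-1\right) + f{\left(5,-3 \right)}\right) + r{\left(131,196 \right)}} = \sqrt{\left(\left(-18\right) \left(-1\right) + \frac{7 - 3}{4 + 5}\right) + 131 \left(4 - 131\right)} = \sqrt{\left(18 + \frac{1}{9} \cdot 4\right) + 131 \left(4 - 131\right)} = \sqrt{\left(18 + \frac{1}{9} \cdot 4\right) + 131 \left(-127\right)} = \sqrt{\left(18 + \frac{4}{9}\right) - 16637} = \sqrt{\frac{166}{9} - 16637} = \sqrt{- \frac{149567}{9}} = \frac{i \sqrt{149567}}{3}$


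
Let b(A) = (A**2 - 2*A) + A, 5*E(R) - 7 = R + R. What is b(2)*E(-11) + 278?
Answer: 272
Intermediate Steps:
E(R) = 7/5 + 2*R/5 (E(R) = 7/5 + (R + R)/5 = 7/5 + (2*R)/5 = 7/5 + 2*R/5)
b(A) = A**2 - A
b(2)*E(-11) + 278 = (2*(-1 + 2))*(7/5 + (2/5)*(-11)) + 278 = (2*1)*(7/5 - 22/5) + 278 = 2*(-3) + 278 = -6 + 278 = 272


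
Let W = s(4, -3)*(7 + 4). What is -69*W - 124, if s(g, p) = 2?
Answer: -1642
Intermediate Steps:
W = 22 (W = 2*(7 + 4) = 2*11 = 22)
-69*W - 124 = -69*22 - 124 = -1518 - 124 = -1642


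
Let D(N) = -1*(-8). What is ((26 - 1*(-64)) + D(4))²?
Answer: 9604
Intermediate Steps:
D(N) = 8
((26 - 1*(-64)) + D(4))² = ((26 - 1*(-64)) + 8)² = ((26 + 64) + 8)² = (90 + 8)² = 98² = 9604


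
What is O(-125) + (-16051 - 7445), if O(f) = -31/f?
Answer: -2936969/125 ≈ -23496.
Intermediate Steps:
O(-125) + (-16051 - 7445) = -31/(-125) + (-16051 - 7445) = -31*(-1/125) - 23496 = 31/125 - 23496 = -2936969/125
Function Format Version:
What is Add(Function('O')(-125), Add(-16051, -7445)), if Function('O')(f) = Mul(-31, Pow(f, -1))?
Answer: Rational(-2936969, 125) ≈ -23496.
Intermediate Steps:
Add(Function('O')(-125), Add(-16051, -7445)) = Add(Mul(-31, Pow(-125, -1)), Add(-16051, -7445)) = Add(Mul(-31, Rational(-1, 125)), -23496) = Add(Rational(31, 125), -23496) = Rational(-2936969, 125)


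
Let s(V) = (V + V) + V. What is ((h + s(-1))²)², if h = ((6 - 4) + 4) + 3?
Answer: 1296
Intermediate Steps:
s(V) = 3*V (s(V) = 2*V + V = 3*V)
h = 9 (h = (2 + 4) + 3 = 6 + 3 = 9)
((h + s(-1))²)² = ((9 + 3*(-1))²)² = ((9 - 3)²)² = (6²)² = 36² = 1296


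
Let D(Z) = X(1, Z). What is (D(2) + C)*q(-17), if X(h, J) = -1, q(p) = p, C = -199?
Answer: 3400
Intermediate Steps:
D(Z) = -1
(D(2) + C)*q(-17) = (-1 - 199)*(-17) = -200*(-17) = 3400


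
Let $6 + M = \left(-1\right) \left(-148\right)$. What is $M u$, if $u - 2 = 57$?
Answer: $8378$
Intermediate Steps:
$u = 59$ ($u = 2 + 57 = 59$)
$M = 142$ ($M = -6 - -148 = -6 + 148 = 142$)
$M u = 142 \cdot 59 = 8378$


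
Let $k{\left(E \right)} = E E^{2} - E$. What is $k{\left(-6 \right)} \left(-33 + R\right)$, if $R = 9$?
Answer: $5040$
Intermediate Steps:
$k{\left(E \right)} = E^{3} - E$
$k{\left(-6 \right)} \left(-33 + R\right) = \left(\left(-6\right)^{3} - -6\right) \left(-33 + 9\right) = \left(-216 + 6\right) \left(-24\right) = \left(-210\right) \left(-24\right) = 5040$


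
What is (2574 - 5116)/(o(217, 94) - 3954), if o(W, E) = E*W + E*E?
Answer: -1271/12640 ≈ -0.10055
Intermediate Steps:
o(W, E) = E**2 + E*W (o(W, E) = E*W + E**2 = E**2 + E*W)
(2574 - 5116)/(o(217, 94) - 3954) = (2574 - 5116)/(94*(94 + 217) - 3954) = -2542/(94*311 - 3954) = -2542/(29234 - 3954) = -2542/25280 = -2542*1/25280 = -1271/12640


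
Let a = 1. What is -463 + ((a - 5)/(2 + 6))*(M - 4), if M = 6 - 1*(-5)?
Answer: -933/2 ≈ -466.50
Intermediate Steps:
M = 11 (M = 6 + 5 = 11)
-463 + ((a - 5)/(2 + 6))*(M - 4) = -463 + ((1 - 5)/(2 + 6))*(11 - 4) = -463 - 4/8*7 = -463 - 4*⅛*7 = -463 - ½*7 = -463 - 7/2 = -933/2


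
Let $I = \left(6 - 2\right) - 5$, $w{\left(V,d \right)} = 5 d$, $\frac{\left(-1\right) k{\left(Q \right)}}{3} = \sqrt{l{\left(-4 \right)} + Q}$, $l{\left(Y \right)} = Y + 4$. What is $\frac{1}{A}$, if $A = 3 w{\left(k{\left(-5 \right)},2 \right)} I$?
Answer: $- \frac{1}{30} \approx -0.033333$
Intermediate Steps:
$l{\left(Y \right)} = 4 + Y$
$k{\left(Q \right)} = - 3 \sqrt{Q}$ ($k{\left(Q \right)} = - 3 \sqrt{\left(4 - 4\right) + Q} = - 3 \sqrt{0 + Q} = - 3 \sqrt{Q}$)
$I = -1$ ($I = 4 - 5 = -1$)
$A = -30$ ($A = 3 \cdot 5 \cdot 2 \left(-1\right) = 3 \cdot 10 \left(-1\right) = 30 \left(-1\right) = -30$)
$\frac{1}{A} = \frac{1}{-30} = - \frac{1}{30}$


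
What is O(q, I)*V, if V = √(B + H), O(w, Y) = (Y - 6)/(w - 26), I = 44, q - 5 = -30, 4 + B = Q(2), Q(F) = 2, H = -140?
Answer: -38*I*√142/51 ≈ -8.8789*I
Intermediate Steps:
B = -2 (B = -4 + 2 = -2)
q = -25 (q = 5 - 30 = -25)
O(w, Y) = (-6 + Y)/(-26 + w)
V = I*√142 (V = √(-2 - 140) = √(-142) = I*√142 ≈ 11.916*I)
O(q, I)*V = ((-6 + 44)/(-26 - 25))*(I*√142) = (38/(-51))*(I*√142) = (-1/51*38)*(I*√142) = -38*I*√142/51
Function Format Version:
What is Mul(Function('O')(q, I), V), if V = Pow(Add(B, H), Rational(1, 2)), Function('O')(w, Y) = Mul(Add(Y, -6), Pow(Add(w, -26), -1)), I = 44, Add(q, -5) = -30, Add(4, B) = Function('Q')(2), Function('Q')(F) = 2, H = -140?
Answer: Mul(Rational(-38, 51), I, Pow(142, Rational(1, 2))) ≈ Mul(-8.8789, I)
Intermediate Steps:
B = -2 (B = Add(-4, 2) = -2)
q = -25 (q = Add(5, -30) = -25)
Function('O')(w, Y) = Mul(Pow(Add(-26, w), -1), Add(-6, Y)) (Function('O')(w, Y) = Mul(Add(-6, Y), Pow(Add(-26, w), -1)) = Mul(Pow(Add(-26, w), -1), Add(-6, Y)))
V = Mul(I, Pow(142, Rational(1, 2))) (V = Pow(Add(-2, -140), Rational(1, 2)) = Pow(-142, Rational(1, 2)) = Mul(I, Pow(142, Rational(1, 2))) ≈ Mul(11.916, I))
Mul(Function('O')(q, I), V) = Mul(Mul(Pow(Add(-26, -25), -1), Add(-6, 44)), Mul(I, Pow(142, Rational(1, 2)))) = Mul(Mul(Pow(-51, -1), 38), Mul(I, Pow(142, Rational(1, 2)))) = Mul(Mul(Rational(-1, 51), 38), Mul(I, Pow(142, Rational(1, 2)))) = Mul(Rational(-38, 51), Mul(I, Pow(142, Rational(1, 2)))) = Mul(Rational(-38, 51), I, Pow(142, Rational(1, 2)))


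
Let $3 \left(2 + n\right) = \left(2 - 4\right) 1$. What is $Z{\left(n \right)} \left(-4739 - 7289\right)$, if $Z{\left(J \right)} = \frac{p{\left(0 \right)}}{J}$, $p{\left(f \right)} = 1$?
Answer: $\frac{9021}{2} \approx 4510.5$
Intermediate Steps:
$n = - \frac{8}{3}$ ($n = -2 + \frac{\left(2 - 4\right) 1}{3} = -2 + \frac{\left(-2\right) 1}{3} = -2 + \frac{1}{3} \left(-2\right) = -2 - \frac{2}{3} = - \frac{8}{3} \approx -2.6667$)
$Z{\left(J \right)} = \frac{1}{J}$ ($Z{\left(J \right)} = 1 \frac{1}{J} = \frac{1}{J}$)
$Z{\left(n \right)} \left(-4739 - 7289\right) = \frac{-4739 - 7289}{- \frac{8}{3}} = \left(- \frac{3}{8}\right) \left(-12028\right) = \frac{9021}{2}$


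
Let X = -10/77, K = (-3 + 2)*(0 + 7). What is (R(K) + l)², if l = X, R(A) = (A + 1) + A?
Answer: 1022121/5929 ≈ 172.39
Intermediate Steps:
K = -7 (K = -1*7 = -7)
X = -10/77 (X = -10*1/77 = -10/77 ≈ -0.12987)
R(A) = 1 + 2*A (R(A) = (1 + A) + A = 1 + 2*A)
l = -10/77 ≈ -0.12987
(R(K) + l)² = ((1 + 2*(-7)) - 10/77)² = ((1 - 14) - 10/77)² = (-13 - 10/77)² = (-1011/77)² = 1022121/5929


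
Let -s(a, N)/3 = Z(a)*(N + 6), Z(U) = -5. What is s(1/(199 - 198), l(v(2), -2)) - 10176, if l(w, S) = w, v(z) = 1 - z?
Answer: -10101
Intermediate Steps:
s(a, N) = 90 + 15*N (s(a, N) = -(-15)*(N + 6) = -(-15)*(6 + N) = -3*(-30 - 5*N) = 90 + 15*N)
s(1/(199 - 198), l(v(2), -2)) - 10176 = (90 + 15*(1 - 1*2)) - 10176 = (90 + 15*(1 - 2)) - 10176 = (90 + 15*(-1)) - 10176 = (90 - 15) - 10176 = 75 - 10176 = -10101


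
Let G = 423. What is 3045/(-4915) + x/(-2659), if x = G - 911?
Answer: -1139627/2613797 ≈ -0.43600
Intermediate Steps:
x = -488 (x = 423 - 911 = -488)
3045/(-4915) + x/(-2659) = 3045/(-4915) - 488/(-2659) = 3045*(-1/4915) - 488*(-1/2659) = -609/983 + 488/2659 = -1139627/2613797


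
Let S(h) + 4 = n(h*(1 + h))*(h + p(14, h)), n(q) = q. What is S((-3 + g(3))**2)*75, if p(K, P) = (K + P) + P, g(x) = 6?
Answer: 276450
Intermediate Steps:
p(K, P) = K + 2*P
S(h) = -4 + h*(1 + h)*(14 + 3*h) (S(h) = -4 + (h*(1 + h))*(h + (14 + 2*h)) = -4 + (h*(1 + h))*(14 + 3*h) = -4 + h*(1 + h)*(14 + 3*h))
S((-3 + g(3))**2)*75 = (-4 + 3*((-3 + 6)**2)**3 + 14*(-3 + 6)**2 + 17*((-3 + 6)**2)**2)*75 = (-4 + 3*(3**2)**3 + 14*3**2 + 17*(3**2)**2)*75 = (-4 + 3*9**3 + 14*9 + 17*9**2)*75 = (-4 + 3*729 + 126 + 17*81)*75 = (-4 + 2187 + 126 + 1377)*75 = 3686*75 = 276450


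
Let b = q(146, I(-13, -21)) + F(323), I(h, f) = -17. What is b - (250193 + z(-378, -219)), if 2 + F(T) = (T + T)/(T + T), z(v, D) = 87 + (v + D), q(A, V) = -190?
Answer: -249874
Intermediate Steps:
z(v, D) = 87 + D + v (z(v, D) = 87 + (D + v) = 87 + D + v)
F(T) = -1 (F(T) = -2 + (T + T)/(T + T) = -2 + (2*T)/((2*T)) = -2 + (2*T)*(1/(2*T)) = -2 + 1 = -1)
b = -191 (b = -190 - 1 = -191)
b - (250193 + z(-378, -219)) = -191 - (250193 + (87 - 219 - 378)) = -191 - (250193 - 510) = -191 - 1*249683 = -191 - 249683 = -249874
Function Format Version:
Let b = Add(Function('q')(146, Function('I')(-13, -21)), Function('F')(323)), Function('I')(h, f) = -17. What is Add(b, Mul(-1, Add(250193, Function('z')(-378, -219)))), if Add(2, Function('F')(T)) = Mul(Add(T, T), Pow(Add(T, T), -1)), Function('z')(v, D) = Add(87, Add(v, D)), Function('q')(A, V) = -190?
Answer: -249874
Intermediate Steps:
Function('z')(v, D) = Add(87, D, v) (Function('z')(v, D) = Add(87, Add(D, v)) = Add(87, D, v))
Function('F')(T) = -1 (Function('F')(T) = Add(-2, Mul(Add(T, T), Pow(Add(T, T), -1))) = Add(-2, Mul(Mul(2, T), Pow(Mul(2, T), -1))) = Add(-2, Mul(Mul(2, T), Mul(Rational(1, 2), Pow(T, -1)))) = Add(-2, 1) = -1)
b = -191 (b = Add(-190, -1) = -191)
Add(b, Mul(-1, Add(250193, Function('z')(-378, -219)))) = Add(-191, Mul(-1, Add(250193, Add(87, -219, -378)))) = Add(-191, Mul(-1, Add(250193, -510))) = Add(-191, Mul(-1, 249683)) = Add(-191, -249683) = -249874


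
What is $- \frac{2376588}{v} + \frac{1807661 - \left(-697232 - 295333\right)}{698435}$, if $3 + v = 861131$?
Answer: $\frac{187865193787}{150360483670} \approx 1.2494$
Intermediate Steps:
$v = 861128$ ($v = -3 + 861131 = 861128$)
$- \frac{2376588}{v} + \frac{1807661 - \left(-697232 - 295333\right)}{698435} = - \frac{2376588}{861128} + \frac{1807661 - \left(-697232 - 295333\right)}{698435} = \left(-2376588\right) \frac{1}{861128} + \left(1807661 - -992565\right) \frac{1}{698435} = - \frac{594147}{215282} + \left(1807661 + 992565\right) \frac{1}{698435} = - \frac{594147}{215282} + 2800226 \cdot \frac{1}{698435} = - \frac{594147}{215282} + \frac{2800226}{698435} = \frac{187865193787}{150360483670}$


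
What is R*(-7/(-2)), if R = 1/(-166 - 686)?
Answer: -7/1704 ≈ -0.0041080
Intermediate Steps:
R = -1/852 (R = 1/(-852) = -1/852 ≈ -0.0011737)
R*(-7/(-2)) = -(-7)/(852*(-2)) = -(-7)*(-1)/(852*2) = -1/852*7/2 = -7/1704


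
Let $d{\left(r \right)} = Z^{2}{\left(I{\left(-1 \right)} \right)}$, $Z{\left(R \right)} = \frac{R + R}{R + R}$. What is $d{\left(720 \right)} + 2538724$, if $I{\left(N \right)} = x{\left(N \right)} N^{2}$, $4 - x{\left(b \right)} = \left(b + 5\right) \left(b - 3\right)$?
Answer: $2538725$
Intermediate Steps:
$x{\left(b \right)} = 4 - \left(-3 + b\right) \left(5 + b\right)$ ($x{\left(b \right)} = 4 - \left(b + 5\right) \left(b - 3\right) = 4 - \left(5 + b\right) \left(-3 + b\right) = 4 - \left(-3 + b\right) \left(5 + b\right)$)
$I{\left(N \right)} = N^{2} \left(19 - N^{2} - 2 N\right)$ ($I{\left(N \right)} = \left(19 - N^{2} - 2 N\right) N^{2} = N^{2} \left(19 - N^{2} - 2 N\right)$)
$Z{\left(R \right)} = 1$ ($Z{\left(R \right)} = \frac{2 R}{2 R} = 2 R \frac{1}{2 R} = 1$)
$d{\left(r \right)} = 1$ ($d{\left(r \right)} = 1^{2} = 1$)
$d{\left(720 \right)} + 2538724 = 1 + 2538724 = 2538725$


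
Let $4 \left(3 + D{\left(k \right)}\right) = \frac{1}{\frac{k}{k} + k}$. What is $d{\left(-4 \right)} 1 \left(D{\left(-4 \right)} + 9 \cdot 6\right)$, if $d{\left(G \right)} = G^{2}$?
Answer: $\frac{2444}{3} \approx 814.67$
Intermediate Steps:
$D{\left(k \right)} = -3 + \frac{1}{4 \left(1 + k\right)}$ ($D{\left(k \right)} = -3 + \frac{1}{4 \left(\frac{k}{k} + k\right)} = -3 + \frac{1}{4 \left(1 + k\right)}$)
$d{\left(-4 \right)} 1 \left(D{\left(-4 \right)} + 9 \cdot 6\right) = \left(-4\right)^{2} \cdot 1 \left(\frac{-11 - -48}{4 \left(1 - 4\right)} + 9 \cdot 6\right) = 16 \cdot 1 \left(\frac{-11 + 48}{4 \left(-3\right)} + 54\right) = 16 \left(\frac{1}{4} \left(- \frac{1}{3}\right) 37 + 54\right) = 16 \left(- \frac{37}{12} + 54\right) = 16 \cdot \frac{611}{12} = \frac{2444}{3}$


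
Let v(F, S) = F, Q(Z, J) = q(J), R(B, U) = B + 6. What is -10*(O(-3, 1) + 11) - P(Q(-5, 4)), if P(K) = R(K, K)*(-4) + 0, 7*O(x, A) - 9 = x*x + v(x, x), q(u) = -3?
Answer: -836/7 ≈ -119.43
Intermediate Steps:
R(B, U) = 6 + B
Q(Z, J) = -3
O(x, A) = 9/7 + x/7 + x**2/7 (O(x, A) = 9/7 + (x*x + x)/7 = 9/7 + (x**2 + x)/7 = 9/7 + (x + x**2)/7 = 9/7 + (x/7 + x**2/7) = 9/7 + x/7 + x**2/7)
P(K) = -24 - 4*K (P(K) = (6 + K)*(-4) + 0 = (-24 - 4*K) + 0 = -24 - 4*K)
-10*(O(-3, 1) + 11) - P(Q(-5, 4)) = -10*((9/7 + (1/7)*(-3) + (1/7)*(-3)**2) + 11) - (-24 - 4*(-3)) = -10*((9/7 - 3/7 + (1/7)*9) + 11) - (-24 + 12) = -10*((9/7 - 3/7 + 9/7) + 11) - 1*(-12) = -10*(15/7 + 11) + 12 = -10*92/7 + 12 = -920/7 + 12 = -836/7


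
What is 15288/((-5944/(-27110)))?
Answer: 51807210/743 ≈ 69727.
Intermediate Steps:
15288/((-5944/(-27110))) = 15288/((-5944*(-1/27110))) = 15288/(2972/13555) = 15288*(13555/2972) = 51807210/743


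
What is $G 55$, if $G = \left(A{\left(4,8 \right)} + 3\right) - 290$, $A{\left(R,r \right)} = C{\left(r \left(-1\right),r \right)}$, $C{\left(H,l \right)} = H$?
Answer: $-16225$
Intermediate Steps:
$A{\left(R,r \right)} = - r$ ($A{\left(R,r \right)} = r \left(-1\right) = - r$)
$G = -295$ ($G = \left(\left(-1\right) 8 + 3\right) - 290 = \left(-8 + 3\right) - 290 = -5 - 290 = -295$)
$G 55 = \left(-295\right) 55 = -16225$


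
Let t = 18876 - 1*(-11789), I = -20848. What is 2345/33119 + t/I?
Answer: -966705575/690464912 ≈ -1.4001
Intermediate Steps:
t = 30665 (t = 18876 + 11789 = 30665)
2345/33119 + t/I = 2345/33119 + 30665/(-20848) = 2345*(1/33119) + 30665*(-1/20848) = 2345/33119 - 30665/20848 = -966705575/690464912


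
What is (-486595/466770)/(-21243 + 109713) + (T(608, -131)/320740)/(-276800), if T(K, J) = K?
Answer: -13507942622911/1145692829825019000 ≈ -1.1790e-5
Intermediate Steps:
(-486595/466770)/(-21243 + 109713) + (T(608, -131)/320740)/(-276800) = (-486595/466770)/(-21243 + 109713) + (608/320740)/(-276800) = -486595*1/466770/88470 + (608*(1/320740))*(-1/276800) = -97319/93354*1/88470 + (152/80185)*(-1/276800) = -97319/8259028380 - 19/2774401000 = -13507942622911/1145692829825019000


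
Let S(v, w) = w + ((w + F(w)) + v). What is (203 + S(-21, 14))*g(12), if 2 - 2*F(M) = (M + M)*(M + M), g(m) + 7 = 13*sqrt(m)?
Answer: 1267 - 4706*sqrt(3) ≈ -6884.0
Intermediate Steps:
g(m) = -7 + 13*sqrt(m)
F(M) = 1 - 2*M**2 (F(M) = 1 - (M + M)*(M + M)/2 = 1 - 2*M*2*M/2 = 1 - 2*M**2)
S(v, w) = 1 + v - 2*w**2 + 2*w (S(v, w) = w + ((w + (1 - 2*w**2)) + v) = w + ((1 + w - 2*w**2) + v) = w + (1 + v + w - 2*w**2) = 1 + v - 2*w**2 + 2*w)
(203 + S(-21, 14))*g(12) = (203 + (1 - 21 - 2*14**2 + 2*14))*(-7 + 13*sqrt(12)) = (203 + (1 - 21 - 2*196 + 28))*(-7 + 13*(2*sqrt(3))) = (203 + (1 - 21 - 392 + 28))*(-7 + 26*sqrt(3)) = (203 - 384)*(-7 + 26*sqrt(3)) = -181*(-7 + 26*sqrt(3)) = 1267 - 4706*sqrt(3)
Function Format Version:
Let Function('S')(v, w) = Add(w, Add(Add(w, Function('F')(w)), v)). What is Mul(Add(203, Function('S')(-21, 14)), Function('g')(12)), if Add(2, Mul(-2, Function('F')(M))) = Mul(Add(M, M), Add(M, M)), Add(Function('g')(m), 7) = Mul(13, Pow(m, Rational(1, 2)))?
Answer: Add(1267, Mul(-4706, Pow(3, Rational(1, 2)))) ≈ -6884.0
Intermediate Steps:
Function('g')(m) = Add(-7, Mul(13, Pow(m, Rational(1, 2))))
Function('F')(M) = Add(1, Mul(-2, Pow(M, 2))) (Function('F')(M) = Add(1, Mul(Rational(-1, 2), Mul(Add(M, M), Add(M, M)))) = Add(1, Mul(Rational(-1, 2), Mul(Mul(2, M), Mul(2, M)))) = Add(1, Mul(Rational(-1, 2), Mul(4, Pow(M, 2)))) = Add(1, Mul(-2, Pow(M, 2))))
Function('S')(v, w) = Add(1, v, Mul(-2, Pow(w, 2)), Mul(2, w)) (Function('S')(v, w) = Add(w, Add(Add(w, Add(1, Mul(-2, Pow(w, 2)))), v)) = Add(w, Add(Add(1, w, Mul(-2, Pow(w, 2))), v)) = Add(w, Add(1, v, w, Mul(-2, Pow(w, 2)))) = Add(1, v, Mul(-2, Pow(w, 2)), Mul(2, w)))
Mul(Add(203, Function('S')(-21, 14)), Function('g')(12)) = Mul(Add(203, Add(1, -21, Mul(-2, Pow(14, 2)), Mul(2, 14))), Add(-7, Mul(13, Pow(12, Rational(1, 2))))) = Mul(Add(203, Add(1, -21, Mul(-2, 196), 28)), Add(-7, Mul(13, Mul(2, Pow(3, Rational(1, 2)))))) = Mul(Add(203, Add(1, -21, -392, 28)), Add(-7, Mul(26, Pow(3, Rational(1, 2))))) = Mul(Add(203, -384), Add(-7, Mul(26, Pow(3, Rational(1, 2))))) = Mul(-181, Add(-7, Mul(26, Pow(3, Rational(1, 2))))) = Add(1267, Mul(-4706, Pow(3, Rational(1, 2))))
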